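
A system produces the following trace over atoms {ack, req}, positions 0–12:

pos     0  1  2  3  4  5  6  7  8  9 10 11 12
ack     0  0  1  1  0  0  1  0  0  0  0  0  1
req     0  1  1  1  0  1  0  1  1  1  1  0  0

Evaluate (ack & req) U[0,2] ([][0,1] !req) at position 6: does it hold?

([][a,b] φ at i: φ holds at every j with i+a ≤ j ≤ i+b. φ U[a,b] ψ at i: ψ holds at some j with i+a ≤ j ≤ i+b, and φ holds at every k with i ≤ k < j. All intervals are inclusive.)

Need some j in [6,8] with [][0,1] !req, and (ack & req) at every k in [6,j-1].
  j=6: [][0,1] !req — fails at 7.
  j=7: [][0,1] !req — fails at 7.
  j=8: [][0,1] !req — fails at 8.
No j in the window works → until fails.

No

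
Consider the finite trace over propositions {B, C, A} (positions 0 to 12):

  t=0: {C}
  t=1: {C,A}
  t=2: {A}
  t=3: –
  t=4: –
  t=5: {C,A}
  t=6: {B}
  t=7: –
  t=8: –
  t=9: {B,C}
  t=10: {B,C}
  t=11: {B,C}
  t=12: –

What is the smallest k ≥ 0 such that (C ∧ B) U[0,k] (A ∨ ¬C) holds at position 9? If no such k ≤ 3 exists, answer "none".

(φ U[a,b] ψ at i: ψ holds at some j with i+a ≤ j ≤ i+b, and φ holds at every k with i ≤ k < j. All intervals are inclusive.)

3

Need earliest j ≥ 9 with (A ∨ ¬C), and (C ∧ B) at every k in [9,j-1].
  j=9: rhs fails.
  j=10: rhs fails.
  j=11: rhs fails.
  j=12: rhs holds; lhs holds on [9,11]. k = 3.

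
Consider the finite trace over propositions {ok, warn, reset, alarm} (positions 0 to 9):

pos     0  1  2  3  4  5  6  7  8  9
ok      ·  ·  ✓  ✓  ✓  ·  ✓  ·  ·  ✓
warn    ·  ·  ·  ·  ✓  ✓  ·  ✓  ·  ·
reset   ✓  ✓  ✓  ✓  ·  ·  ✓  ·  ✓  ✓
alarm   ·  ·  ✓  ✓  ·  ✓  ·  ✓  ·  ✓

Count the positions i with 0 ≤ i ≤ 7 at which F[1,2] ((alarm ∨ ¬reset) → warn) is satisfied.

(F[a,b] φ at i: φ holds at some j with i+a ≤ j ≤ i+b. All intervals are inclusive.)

7

Evaluate at each i in [0,7]:
  i=0: ✓ (witness j=1)
  i=1: ✗ (none in [2,3])
  i=2: ✓ (witness j=4)
  i=3: ✓ (witness j=4)
  i=4: ✓ (witness j=5)
  i=5: ✓ (witness j=6)
  i=6: ✓ (witness j=7)
  i=7: ✓ (witness j=8)
Positions where it holds: {0, 2, 3, 4, 5, 6, 7} → 7.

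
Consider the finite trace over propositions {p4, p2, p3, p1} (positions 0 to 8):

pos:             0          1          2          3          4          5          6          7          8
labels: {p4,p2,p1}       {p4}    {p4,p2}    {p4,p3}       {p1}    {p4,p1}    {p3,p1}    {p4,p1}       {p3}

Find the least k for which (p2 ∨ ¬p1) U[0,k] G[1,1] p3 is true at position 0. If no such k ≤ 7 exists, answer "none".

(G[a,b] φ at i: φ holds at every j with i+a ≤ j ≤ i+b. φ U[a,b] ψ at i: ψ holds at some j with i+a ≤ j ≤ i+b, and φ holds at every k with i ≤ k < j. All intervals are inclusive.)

2

Need earliest j ≥ 0 with G[1,1] p3, and (p2 ∨ ¬p1) at every k in [0,j-1].
  j=0: rhs fails.
  j=1: rhs fails.
  j=2: rhs holds; lhs holds on [0,1]. k = 2.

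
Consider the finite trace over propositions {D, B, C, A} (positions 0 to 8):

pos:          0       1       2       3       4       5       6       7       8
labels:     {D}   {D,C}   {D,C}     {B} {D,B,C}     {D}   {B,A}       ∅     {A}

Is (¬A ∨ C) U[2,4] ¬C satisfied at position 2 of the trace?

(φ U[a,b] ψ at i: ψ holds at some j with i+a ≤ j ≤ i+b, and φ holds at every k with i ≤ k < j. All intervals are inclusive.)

True

Need some j in [4,6] with ¬C, and (¬A ∨ C) at every k in [2,j-1].
  j=4: ¬C false.
  j=5: ¬C holds; (¬A ∨ C) holds at every k in [2,4] → satisfied.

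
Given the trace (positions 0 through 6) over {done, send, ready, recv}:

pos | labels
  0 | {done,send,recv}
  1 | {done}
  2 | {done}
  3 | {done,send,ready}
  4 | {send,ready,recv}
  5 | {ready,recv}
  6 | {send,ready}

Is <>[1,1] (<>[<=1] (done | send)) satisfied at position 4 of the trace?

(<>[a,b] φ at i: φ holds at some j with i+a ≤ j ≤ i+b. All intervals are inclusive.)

Check <>[<=1] (done | send) at each j in [5,5]:
  j=5: holds (witness at 6)
Found at j=5 → formula holds.

True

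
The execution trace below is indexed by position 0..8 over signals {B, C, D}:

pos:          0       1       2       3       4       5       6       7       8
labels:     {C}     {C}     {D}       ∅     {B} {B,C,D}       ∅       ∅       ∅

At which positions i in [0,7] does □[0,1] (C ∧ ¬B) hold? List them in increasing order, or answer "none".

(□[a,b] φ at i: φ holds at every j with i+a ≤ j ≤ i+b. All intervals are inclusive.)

0

Evaluate at each i in [0,7]:
  i=0: ✓ (all of [0,1])
  i=1: ✗ (fails at j=2)
  i=2: ✗ (fails at j=2)
  i=3: ✗ (fails at j=3)
  i=4: ✗ (fails at j=4)
  i=5: ✗ (fails at j=5)
  i=6: ✗ (fails at j=6)
  i=7: ✗ (fails at j=7)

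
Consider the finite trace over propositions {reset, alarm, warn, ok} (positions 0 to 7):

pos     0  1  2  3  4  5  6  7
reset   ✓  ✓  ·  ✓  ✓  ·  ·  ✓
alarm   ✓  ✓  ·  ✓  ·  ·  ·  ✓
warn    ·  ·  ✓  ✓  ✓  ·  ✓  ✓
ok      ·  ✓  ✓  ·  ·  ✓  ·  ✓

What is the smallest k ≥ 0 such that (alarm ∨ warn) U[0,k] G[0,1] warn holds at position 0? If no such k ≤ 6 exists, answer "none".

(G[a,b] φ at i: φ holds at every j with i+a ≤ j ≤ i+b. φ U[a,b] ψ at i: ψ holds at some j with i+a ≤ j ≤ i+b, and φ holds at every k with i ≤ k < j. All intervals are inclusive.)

2

Need earliest j ≥ 0 with G[0,1] warn, and (alarm ∨ warn) at every k in [0,j-1].
  j=0: rhs fails.
  j=1: rhs fails.
  j=2: rhs holds; lhs holds on [0,1]. k = 2.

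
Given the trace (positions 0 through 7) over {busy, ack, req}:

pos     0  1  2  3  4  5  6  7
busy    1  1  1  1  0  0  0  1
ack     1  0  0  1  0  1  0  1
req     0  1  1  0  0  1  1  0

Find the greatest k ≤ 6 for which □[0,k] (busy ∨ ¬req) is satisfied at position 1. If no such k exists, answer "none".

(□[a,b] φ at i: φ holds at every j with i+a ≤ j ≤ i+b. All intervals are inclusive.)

(busy ∨ ¬req) must hold from j=1 onward; find where it first fails.
  j=1: holds
  j=2: holds
  j=3: holds
  j=4: holds
  j=5: fails
Holds on [1,4], so largest k = 3.

3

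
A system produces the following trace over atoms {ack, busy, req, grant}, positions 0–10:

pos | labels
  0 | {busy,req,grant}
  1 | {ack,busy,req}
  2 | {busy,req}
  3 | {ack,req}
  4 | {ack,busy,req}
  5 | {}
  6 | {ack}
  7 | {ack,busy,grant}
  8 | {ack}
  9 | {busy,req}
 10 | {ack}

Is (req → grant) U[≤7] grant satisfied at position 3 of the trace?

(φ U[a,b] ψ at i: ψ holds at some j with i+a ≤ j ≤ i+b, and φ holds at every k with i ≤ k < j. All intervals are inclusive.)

Does not hold

Need some j in [3,10] with grant, and (req → grant) at every k in [3,j-1].
  j=3: grant false.
  j=4: grant false.
  j=5: grant false.
  j=6: grant false.
  j=7: grant holds, but (req → grant) fails at k=3 → not this j.
  j=8: grant false.
  j=9: grant false.
  j=10: grant false.
No j in the window works → until fails.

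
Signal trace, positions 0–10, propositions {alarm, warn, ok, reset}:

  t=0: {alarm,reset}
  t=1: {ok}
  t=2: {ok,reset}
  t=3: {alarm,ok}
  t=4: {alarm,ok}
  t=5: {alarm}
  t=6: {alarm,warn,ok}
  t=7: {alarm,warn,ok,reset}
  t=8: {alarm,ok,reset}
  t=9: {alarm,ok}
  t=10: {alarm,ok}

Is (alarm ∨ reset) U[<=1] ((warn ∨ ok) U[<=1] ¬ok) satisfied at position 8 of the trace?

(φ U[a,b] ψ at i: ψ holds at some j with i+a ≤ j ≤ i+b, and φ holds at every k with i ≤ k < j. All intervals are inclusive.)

Need some j in [8,9] with ((warn ∨ ok) U[<=1] ¬ok), and (alarm ∨ reset) at every k in [8,j-1].
  j=8: ((warn ∨ ok) U[<=1] ¬ok) — fails.
  j=9: ((warn ∨ ok) U[<=1] ¬ok) — fails.
No j in the window works → until fails.

False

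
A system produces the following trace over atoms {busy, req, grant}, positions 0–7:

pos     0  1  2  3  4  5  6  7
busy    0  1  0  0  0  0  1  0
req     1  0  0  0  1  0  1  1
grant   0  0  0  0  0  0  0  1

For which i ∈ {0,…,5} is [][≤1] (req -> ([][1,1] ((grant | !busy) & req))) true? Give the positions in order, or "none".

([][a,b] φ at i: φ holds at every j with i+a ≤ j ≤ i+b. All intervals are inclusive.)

Evaluate at each i in [0,5]:
  i=0: ✗ (fails at j=0)
  i=1: ✓ (all of [1,2])
  i=2: ✓ (all of [2,3])
  i=3: ✗ (fails at j=4)
  i=4: ✗ (fails at j=4)
  i=5: ✓ (all of [5,6])

1, 2, 5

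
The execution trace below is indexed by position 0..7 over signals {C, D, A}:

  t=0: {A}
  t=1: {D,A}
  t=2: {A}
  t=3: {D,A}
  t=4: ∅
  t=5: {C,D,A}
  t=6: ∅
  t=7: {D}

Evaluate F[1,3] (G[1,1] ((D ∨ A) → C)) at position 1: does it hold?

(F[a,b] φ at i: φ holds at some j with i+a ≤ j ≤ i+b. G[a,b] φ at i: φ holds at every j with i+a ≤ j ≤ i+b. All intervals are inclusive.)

Check G[1,1] ((D ∨ A) → C) at each j in [2,4]:
  j=2: fails at 3
  j=3: holds on [4,4]
  j=4: holds on [5,5]
Found at j=3 → formula holds.

Holds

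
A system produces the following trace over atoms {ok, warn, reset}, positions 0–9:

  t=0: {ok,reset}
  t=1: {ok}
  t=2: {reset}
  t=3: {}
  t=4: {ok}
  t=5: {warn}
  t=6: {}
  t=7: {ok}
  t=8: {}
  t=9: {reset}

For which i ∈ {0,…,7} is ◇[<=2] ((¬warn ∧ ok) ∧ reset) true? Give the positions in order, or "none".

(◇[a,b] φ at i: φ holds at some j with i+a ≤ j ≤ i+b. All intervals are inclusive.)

0

Evaluate at each i in [0,7]:
  i=0: ✓ (witness j=0)
  i=1: ✗ (none in [1,3])
  i=2: ✗ (none in [2,4])
  i=3: ✗ (none in [3,5])
  i=4: ✗ (none in [4,6])
  i=5: ✗ (none in [5,7])
  i=6: ✗ (none in [6,8])
  i=7: ✗ (none in [7,9])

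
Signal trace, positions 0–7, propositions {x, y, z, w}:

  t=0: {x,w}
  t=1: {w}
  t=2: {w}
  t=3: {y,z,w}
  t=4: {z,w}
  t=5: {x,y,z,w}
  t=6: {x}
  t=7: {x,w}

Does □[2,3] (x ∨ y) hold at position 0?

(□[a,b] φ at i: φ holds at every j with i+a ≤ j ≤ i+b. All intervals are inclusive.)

Does not hold

Check (x ∨ y) at every j in [2,3]:
  j=2: false
  j=3: true
Fails at j=2 → formula fails.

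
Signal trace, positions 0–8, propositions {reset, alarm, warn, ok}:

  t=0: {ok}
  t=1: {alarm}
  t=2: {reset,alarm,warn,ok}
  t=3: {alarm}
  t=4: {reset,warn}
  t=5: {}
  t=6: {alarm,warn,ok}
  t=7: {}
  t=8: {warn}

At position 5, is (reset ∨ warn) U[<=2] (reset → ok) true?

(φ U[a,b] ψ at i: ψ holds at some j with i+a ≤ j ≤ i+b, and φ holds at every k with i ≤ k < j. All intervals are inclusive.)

Yes

Need some j in [5,7] with (reset → ok), and (reset ∨ warn) at every k in [5,j-1].
  j=5: (reset → ok) holds; no prefix to check → satisfied.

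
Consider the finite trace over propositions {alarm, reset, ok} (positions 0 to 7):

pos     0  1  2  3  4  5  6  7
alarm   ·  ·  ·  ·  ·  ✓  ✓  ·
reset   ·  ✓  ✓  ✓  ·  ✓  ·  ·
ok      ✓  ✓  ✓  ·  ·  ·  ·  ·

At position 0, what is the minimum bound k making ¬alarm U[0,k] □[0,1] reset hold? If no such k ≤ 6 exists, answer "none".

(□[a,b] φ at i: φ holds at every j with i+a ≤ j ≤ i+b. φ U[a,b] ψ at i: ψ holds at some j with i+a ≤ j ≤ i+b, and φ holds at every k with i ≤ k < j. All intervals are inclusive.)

1

Need earliest j ≥ 0 with □[0,1] reset, and ¬alarm at every k in [0,j-1].
  j=0: rhs fails.
  j=1: rhs holds; lhs holds on [0,0]. k = 1.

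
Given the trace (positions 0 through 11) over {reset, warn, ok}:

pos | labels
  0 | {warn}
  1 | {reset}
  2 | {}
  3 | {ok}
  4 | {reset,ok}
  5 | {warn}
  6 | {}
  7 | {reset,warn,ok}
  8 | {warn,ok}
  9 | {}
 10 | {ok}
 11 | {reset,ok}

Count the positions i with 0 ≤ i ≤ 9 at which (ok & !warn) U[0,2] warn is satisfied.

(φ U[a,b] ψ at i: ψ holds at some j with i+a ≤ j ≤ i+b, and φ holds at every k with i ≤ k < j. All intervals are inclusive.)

6

Evaluate at each i in [0,9]:
  i=0: ✓ (rhs at j=0)
  i=1: ✗ (no rhs in [1,3])
  i=2: ✗ (no rhs in [2,4])
  i=3: ✓ (rhs at j=5; lhs holds on [3,4])
  i=4: ✓ (rhs at j=5; lhs holds on [4,4])
  i=5: ✓ (rhs at j=5)
  i=6: ✗ (lhs fails at k=6 before rhs at j=7)
  i=7: ✓ (rhs at j=7)
  i=8: ✓ (rhs at j=8)
  i=9: ✗ (no rhs in [9,11])
Positions where it holds: {0, 3, 4, 5, 7, 8} → 6.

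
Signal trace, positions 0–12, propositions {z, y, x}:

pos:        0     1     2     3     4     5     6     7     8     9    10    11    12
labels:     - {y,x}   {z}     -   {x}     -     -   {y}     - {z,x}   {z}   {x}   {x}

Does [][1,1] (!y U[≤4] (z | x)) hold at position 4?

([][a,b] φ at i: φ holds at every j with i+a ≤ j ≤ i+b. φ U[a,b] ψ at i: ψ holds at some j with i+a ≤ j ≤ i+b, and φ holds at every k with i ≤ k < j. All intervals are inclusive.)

Check (!y U[≤4] (z | x)) at every j in [5,5]:
  j=5: fails
Fails at j=5 → formula fails.

False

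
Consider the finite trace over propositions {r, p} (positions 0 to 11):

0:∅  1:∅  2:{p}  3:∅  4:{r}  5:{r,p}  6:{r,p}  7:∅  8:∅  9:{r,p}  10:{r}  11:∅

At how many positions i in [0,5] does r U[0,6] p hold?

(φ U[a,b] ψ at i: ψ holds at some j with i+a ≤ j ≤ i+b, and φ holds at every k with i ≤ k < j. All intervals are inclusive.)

Evaluate at each i in [0,5]:
  i=0: ✗ (lhs fails at k=0 before rhs at j=2)
  i=1: ✗ (lhs fails at k=1 before rhs at j=2)
  i=2: ✓ (rhs at j=2)
  i=3: ✗ (lhs fails at k=3 before rhs at j=5)
  i=4: ✓ (rhs at j=5; lhs holds on [4,4])
  i=5: ✓ (rhs at j=5)
Positions where it holds: {2, 4, 5} → 3.

3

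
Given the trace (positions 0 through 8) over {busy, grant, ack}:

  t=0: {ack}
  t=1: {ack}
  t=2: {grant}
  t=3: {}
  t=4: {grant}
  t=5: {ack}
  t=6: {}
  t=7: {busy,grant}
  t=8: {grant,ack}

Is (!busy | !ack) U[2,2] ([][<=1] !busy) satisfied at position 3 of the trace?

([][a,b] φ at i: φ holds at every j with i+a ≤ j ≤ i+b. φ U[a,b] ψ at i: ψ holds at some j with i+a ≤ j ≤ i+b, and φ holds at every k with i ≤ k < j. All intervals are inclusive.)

Yes

Need some j in [5,5] with [][<=1] !busy, and (!busy | !ack) at every k in [3,j-1].
  j=5: [][<=1] !busy holds; (!busy | !ack) holds at every k in [3,4] → satisfied.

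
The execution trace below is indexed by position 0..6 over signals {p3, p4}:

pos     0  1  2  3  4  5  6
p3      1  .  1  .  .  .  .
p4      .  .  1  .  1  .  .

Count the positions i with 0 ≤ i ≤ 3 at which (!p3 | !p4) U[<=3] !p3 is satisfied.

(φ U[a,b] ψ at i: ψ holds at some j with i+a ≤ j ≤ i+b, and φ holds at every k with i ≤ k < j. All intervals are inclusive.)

Evaluate at each i in [0,3]:
  i=0: ✓ (rhs at j=1; lhs holds on [0,0])
  i=1: ✓ (rhs at j=1)
  i=2: ✗ (lhs fails at k=2 before rhs at j=3)
  i=3: ✓ (rhs at j=3)
Positions where it holds: {0, 1, 3} → 3.

3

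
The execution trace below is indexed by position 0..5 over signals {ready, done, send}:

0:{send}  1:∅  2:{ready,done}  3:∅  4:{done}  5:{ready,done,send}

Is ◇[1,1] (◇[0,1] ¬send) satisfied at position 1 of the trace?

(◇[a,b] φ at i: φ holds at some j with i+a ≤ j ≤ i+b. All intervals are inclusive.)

Check ◇[0,1] ¬send at each j in [2,2]:
  j=2: holds (witness at 2)
Found at j=2 → formula holds.

Yes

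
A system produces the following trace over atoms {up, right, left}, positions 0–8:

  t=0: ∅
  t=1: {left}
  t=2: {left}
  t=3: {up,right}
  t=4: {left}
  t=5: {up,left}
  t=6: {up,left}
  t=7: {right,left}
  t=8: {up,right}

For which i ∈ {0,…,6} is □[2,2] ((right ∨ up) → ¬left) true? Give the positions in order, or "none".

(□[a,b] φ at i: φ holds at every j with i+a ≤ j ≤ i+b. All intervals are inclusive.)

Evaluate at each i in [0,6]:
  i=0: ✓ (all of [2,2])
  i=1: ✓ (all of [3,3])
  i=2: ✓ (all of [4,4])
  i=3: ✗ (fails at j=5)
  i=4: ✗ (fails at j=6)
  i=5: ✗ (fails at j=7)
  i=6: ✓ (all of [8,8])

0, 1, 2, 6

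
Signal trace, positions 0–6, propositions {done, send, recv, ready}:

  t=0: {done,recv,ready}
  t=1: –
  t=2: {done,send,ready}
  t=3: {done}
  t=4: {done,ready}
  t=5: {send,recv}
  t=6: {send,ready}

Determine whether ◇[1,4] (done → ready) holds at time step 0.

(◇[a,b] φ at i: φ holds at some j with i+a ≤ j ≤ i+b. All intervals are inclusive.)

True

Check (done → ready) at each j in [1,4]:
  j=1: true
  j=2: true
  j=3: false
  j=4: true
Found at j=1 → formula holds.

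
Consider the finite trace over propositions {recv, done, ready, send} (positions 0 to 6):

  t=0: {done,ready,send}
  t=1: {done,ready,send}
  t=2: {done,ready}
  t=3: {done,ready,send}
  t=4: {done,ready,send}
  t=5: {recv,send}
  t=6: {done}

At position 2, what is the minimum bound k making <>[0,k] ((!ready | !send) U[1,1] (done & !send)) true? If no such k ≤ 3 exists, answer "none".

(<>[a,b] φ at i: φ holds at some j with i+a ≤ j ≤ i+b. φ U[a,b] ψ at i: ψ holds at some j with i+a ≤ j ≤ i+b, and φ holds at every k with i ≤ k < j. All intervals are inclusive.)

3

Scan j = 2,3,… for ((!ready | !send) U[1,1] (done & !send)):
  j=2: fails
  j=3: fails
  j=4: fails
  j=5: holds
First hit at j=5, so smallest k = 5-2 = 3.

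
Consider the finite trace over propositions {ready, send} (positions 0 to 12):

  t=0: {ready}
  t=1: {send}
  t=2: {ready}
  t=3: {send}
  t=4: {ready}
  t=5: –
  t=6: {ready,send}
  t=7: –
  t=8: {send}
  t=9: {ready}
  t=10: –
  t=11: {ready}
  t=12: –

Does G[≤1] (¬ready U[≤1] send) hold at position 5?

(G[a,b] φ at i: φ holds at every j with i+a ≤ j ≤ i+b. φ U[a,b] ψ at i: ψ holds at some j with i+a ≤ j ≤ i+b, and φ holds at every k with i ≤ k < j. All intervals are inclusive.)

Check (¬ready U[≤1] send) at every j in [5,6]:
  j=5: holds
  j=6: holds
All positions satisfy it → formula holds.

Yes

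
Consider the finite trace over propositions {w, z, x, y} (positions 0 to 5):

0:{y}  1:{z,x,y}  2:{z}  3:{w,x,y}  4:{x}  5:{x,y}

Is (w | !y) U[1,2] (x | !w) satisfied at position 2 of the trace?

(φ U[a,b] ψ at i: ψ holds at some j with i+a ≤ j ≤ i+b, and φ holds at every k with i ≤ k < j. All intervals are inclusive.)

Need some j in [3,4] with (x | !w), and (w | !y) at every k in [2,j-1].
  j=3: (x | !w) holds; (w | !y) holds at every k in [2,2] → satisfied.

True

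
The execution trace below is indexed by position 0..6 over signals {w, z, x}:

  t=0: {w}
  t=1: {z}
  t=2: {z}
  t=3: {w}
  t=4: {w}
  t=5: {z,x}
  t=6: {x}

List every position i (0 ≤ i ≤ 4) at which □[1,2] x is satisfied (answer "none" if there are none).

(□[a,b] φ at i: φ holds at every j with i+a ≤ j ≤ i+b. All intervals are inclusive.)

Evaluate at each i in [0,4]:
  i=0: ✗ (fails at j=1)
  i=1: ✗ (fails at j=2)
  i=2: ✗ (fails at j=3)
  i=3: ✗ (fails at j=4)
  i=4: ✓ (all of [5,6])

4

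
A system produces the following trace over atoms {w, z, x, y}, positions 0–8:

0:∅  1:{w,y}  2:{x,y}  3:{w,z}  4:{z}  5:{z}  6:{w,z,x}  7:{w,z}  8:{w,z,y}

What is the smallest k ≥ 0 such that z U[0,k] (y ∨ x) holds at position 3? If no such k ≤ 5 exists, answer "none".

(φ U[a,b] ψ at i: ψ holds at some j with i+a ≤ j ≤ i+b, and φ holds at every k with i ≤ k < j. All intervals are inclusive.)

3

Need earliest j ≥ 3 with (y ∨ x), and z at every k in [3,j-1].
  j=3: rhs fails.
  j=4: rhs fails.
  j=5: rhs fails.
  j=6: rhs holds; lhs holds on [3,5]. k = 3.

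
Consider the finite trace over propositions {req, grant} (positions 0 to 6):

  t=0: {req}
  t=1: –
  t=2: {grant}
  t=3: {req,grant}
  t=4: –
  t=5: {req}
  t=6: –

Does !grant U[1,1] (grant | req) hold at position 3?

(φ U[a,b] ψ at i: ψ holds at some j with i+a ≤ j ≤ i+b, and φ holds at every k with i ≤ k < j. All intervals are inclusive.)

No

Need some j in [4,4] with (grant | req), and !grant at every k in [3,j-1].
  j=4: (grant | req) false.
No j in the window works → until fails.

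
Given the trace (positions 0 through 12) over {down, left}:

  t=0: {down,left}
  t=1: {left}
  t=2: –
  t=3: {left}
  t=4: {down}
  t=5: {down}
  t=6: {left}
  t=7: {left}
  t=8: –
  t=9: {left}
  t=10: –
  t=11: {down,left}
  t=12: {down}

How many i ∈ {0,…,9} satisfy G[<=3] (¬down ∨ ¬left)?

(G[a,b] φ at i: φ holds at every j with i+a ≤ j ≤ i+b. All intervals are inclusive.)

7

Evaluate at each i in [0,9]:
  i=0: ✗ (fails at j=0)
  i=1: ✓ (all of [1,4])
  i=2: ✓ (all of [2,5])
  i=3: ✓ (all of [3,6])
  i=4: ✓ (all of [4,7])
  i=5: ✓ (all of [5,8])
  i=6: ✓ (all of [6,9])
  i=7: ✓ (all of [7,10])
  i=8: ✗ (fails at j=11)
  i=9: ✗ (fails at j=11)
Positions where it holds: {1, 2, 3, 4, 5, 6, 7} → 7.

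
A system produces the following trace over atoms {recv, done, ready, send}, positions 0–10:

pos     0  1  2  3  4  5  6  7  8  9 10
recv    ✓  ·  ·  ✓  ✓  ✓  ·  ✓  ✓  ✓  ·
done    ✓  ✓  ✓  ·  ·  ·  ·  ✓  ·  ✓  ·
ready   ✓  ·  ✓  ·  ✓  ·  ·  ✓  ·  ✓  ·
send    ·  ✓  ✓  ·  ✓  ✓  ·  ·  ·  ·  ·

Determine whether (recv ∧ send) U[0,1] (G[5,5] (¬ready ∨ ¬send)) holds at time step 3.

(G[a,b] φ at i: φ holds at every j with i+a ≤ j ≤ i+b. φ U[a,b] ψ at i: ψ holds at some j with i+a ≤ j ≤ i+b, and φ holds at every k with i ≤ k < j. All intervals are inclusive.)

Yes

Need some j in [3,4] with G[5,5] (¬ready ∨ ¬send), and (recv ∧ send) at every k in [3,j-1].
  j=3: G[5,5] (¬ready ∨ ¬send) holds; no prefix to check → satisfied.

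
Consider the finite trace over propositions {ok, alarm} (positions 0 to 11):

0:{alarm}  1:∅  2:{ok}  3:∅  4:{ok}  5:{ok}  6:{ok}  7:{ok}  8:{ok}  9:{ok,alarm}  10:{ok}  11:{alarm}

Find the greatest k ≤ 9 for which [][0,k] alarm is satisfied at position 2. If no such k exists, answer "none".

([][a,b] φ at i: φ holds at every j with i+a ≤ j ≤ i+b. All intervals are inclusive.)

alarm must hold from j=2 onward; find where it first fails.
  j=2: fails → no k works.

none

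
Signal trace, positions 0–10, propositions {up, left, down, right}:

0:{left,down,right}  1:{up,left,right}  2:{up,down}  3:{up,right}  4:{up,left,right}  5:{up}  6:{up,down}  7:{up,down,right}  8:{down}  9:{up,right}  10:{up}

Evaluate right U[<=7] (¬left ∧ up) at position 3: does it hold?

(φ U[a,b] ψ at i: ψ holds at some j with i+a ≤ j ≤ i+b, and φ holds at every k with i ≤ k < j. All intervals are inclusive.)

Yes

Need some j in [3,10] with (¬left ∧ up), and right at every k in [3,j-1].
  j=3: (¬left ∧ up) holds; no prefix to check → satisfied.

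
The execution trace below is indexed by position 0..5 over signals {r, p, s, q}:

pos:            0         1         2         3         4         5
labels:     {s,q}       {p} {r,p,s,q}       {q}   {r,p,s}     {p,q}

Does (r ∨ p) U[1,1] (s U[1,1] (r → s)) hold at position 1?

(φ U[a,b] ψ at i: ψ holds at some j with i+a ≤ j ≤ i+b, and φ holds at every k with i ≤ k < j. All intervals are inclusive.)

Need some j in [2,2] with (s U[1,1] (r → s)), and (r ∨ p) at every k in [1,j-1].
  j=2: (s U[1,1] (r → s)) holds; (r ∨ p) holds at every k in [1,1] → satisfied.

Yes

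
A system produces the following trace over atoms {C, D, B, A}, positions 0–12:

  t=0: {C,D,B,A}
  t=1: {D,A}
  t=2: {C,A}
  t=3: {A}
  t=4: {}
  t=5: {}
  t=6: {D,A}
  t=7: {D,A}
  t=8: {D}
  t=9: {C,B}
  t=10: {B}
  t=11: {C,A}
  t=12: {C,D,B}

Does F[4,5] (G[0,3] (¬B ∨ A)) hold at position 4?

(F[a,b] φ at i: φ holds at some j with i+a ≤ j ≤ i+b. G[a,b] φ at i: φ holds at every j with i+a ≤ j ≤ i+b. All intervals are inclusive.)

Check G[0,3] (¬B ∨ A) at each j in [8,9]:
  j=8: fails at 9
  j=9: fails at 9
No position in the window satisfies it → formula fails.

Does not hold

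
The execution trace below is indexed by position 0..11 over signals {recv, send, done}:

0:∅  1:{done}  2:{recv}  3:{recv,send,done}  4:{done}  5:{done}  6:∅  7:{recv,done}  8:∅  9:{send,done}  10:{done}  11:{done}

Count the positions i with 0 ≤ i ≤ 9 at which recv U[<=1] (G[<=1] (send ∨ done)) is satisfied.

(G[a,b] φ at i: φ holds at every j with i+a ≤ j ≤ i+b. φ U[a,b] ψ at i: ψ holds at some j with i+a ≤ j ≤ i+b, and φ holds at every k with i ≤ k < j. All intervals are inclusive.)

4

Evaluate at each i in [0,9]:
  i=0: ✗ (no rhs in [0,1])
  i=1: ✗ (no rhs in [1,2])
  i=2: ✓ (rhs at j=3; lhs holds on [2,2])
  i=3: ✓ (rhs at j=3)
  i=4: ✓ (rhs at j=4)
  i=5: ✗ (no rhs in [5,6])
  i=6: ✗ (no rhs in [6,7])
  i=7: ✗ (no rhs in [7,8])
  i=8: ✗ (lhs fails at k=8 before rhs at j=9)
  i=9: ✓ (rhs at j=9)
Positions where it holds: {2, 3, 4, 9} → 4.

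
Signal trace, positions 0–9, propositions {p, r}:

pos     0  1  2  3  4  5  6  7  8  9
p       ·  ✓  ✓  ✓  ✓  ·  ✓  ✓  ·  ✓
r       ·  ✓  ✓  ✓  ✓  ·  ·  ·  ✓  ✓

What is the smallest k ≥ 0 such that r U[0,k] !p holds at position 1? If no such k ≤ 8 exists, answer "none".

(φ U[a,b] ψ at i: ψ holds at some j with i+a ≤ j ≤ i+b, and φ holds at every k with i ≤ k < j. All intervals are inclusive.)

Need earliest j ≥ 1 with !p, and r at every k in [1,j-1].
  j=1: rhs fails.
  j=2: rhs fails.
  j=3: rhs fails.
  j=4: rhs fails.
  j=5: rhs holds; lhs holds on [1,4]. k = 4.

4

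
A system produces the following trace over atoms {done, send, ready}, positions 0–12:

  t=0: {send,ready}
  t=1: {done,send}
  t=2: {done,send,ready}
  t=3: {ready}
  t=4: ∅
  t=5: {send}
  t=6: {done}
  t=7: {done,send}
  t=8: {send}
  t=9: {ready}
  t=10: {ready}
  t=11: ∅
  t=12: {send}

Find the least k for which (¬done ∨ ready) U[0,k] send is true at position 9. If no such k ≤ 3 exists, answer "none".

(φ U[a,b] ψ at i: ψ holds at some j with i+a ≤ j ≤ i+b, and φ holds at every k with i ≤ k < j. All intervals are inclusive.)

3

Need earliest j ≥ 9 with send, and (¬done ∨ ready) at every k in [9,j-1].
  j=9: rhs fails.
  j=10: rhs fails.
  j=11: rhs fails.
  j=12: rhs holds; lhs holds on [9,11]. k = 3.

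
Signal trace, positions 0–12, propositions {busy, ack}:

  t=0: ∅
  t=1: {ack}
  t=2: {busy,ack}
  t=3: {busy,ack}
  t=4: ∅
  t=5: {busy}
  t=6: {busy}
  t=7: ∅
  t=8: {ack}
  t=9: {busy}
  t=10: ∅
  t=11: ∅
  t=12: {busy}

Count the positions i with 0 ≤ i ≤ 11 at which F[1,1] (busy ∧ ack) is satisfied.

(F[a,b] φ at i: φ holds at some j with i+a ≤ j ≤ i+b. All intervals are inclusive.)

2

Evaluate at each i in [0,11]:
  i=0: ✗ (none in [1,1])
  i=1: ✓ (witness j=2)
  i=2: ✓ (witness j=3)
  i=3: ✗ (none in [4,4])
  i=4: ✗ (none in [5,5])
  i=5: ✗ (none in [6,6])
  i=6: ✗ (none in [7,7])
  i=7: ✗ (none in [8,8])
  i=8: ✗ (none in [9,9])
  i=9: ✗ (none in [10,10])
  i=10: ✗ (none in [11,11])
  i=11: ✗ (none in [12,12])
Positions where it holds: {1, 2} → 2.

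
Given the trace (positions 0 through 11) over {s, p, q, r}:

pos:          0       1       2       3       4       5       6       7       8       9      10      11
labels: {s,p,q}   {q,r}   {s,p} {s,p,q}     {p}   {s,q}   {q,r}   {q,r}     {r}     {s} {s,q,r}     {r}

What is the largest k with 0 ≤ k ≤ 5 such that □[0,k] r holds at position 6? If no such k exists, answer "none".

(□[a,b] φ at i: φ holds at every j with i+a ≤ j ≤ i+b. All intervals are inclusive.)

r must hold from j=6 onward; find where it first fails.
  j=6: holds
  j=7: holds
  j=8: holds
  j=9: fails
Holds on [6,8], so largest k = 2.

2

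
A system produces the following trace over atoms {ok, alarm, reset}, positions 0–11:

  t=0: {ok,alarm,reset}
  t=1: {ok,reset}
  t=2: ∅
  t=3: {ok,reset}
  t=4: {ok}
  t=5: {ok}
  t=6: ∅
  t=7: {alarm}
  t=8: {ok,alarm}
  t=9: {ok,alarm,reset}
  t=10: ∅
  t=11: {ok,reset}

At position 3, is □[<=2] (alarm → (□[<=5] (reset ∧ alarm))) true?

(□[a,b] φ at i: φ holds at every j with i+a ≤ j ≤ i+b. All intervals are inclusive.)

True

Check (alarm → (□[<=5] (reset ∧ alarm))) at every j in [3,5]:
  j=3: antecedent false → ✓
  j=4: antecedent false → ✓
  j=5: antecedent false → ✓
All positions satisfy it → formula holds.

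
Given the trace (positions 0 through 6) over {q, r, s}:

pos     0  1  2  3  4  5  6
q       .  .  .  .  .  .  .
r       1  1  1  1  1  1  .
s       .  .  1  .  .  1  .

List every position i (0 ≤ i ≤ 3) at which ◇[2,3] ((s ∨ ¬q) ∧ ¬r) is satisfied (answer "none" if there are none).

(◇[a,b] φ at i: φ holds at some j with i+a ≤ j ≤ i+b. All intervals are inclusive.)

Evaluate at each i in [0,3]:
  i=0: ✗ (none in [2,3])
  i=1: ✗ (none in [3,4])
  i=2: ✗ (none in [4,5])
  i=3: ✓ (witness j=6)

3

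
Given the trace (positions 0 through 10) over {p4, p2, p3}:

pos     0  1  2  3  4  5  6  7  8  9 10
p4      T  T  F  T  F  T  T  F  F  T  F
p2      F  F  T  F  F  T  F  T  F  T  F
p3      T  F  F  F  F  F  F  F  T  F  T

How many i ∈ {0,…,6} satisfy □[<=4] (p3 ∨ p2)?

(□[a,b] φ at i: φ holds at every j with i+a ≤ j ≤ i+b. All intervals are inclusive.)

0

Evaluate at each i in [0,6]:
  i=0: ✗ (fails at j=1)
  i=1: ✗ (fails at j=1)
  i=2: ✗ (fails at j=3)
  i=3: ✗ (fails at j=3)
  i=4: ✗ (fails at j=4)
  i=5: ✗ (fails at j=6)
  i=6: ✗ (fails at j=6)
Positions where it holds: {} → 0.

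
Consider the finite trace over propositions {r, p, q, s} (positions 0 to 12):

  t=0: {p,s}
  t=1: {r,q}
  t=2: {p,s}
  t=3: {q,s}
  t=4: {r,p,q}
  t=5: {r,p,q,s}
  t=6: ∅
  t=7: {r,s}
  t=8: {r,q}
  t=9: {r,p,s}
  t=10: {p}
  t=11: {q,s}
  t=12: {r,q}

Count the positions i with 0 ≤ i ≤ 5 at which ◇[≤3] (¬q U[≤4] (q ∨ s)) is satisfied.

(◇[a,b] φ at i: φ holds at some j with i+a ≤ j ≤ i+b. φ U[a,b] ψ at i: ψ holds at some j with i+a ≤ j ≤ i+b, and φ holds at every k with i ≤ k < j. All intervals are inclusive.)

6

Evaluate at each i in [0,5]:
  i=0: ✓ (witness j=0)
  i=1: ✓ (witness j=1)
  i=2: ✓ (witness j=2)
  i=3: ✓ (witness j=3)
  i=4: ✓ (witness j=4)
  i=5: ✓ (witness j=5)
Positions where it holds: {0, 1, 2, 3, 4, 5} → 6.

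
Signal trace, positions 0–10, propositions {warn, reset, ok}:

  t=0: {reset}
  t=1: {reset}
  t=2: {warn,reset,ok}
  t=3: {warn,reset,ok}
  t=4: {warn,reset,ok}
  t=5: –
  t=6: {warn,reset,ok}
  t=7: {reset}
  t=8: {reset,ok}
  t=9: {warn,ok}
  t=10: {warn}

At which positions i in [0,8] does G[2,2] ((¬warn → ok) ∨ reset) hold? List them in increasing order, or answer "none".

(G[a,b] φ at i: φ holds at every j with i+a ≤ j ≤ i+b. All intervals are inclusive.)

Evaluate at each i in [0,8]:
  i=0: ✓ (all of [2,2])
  i=1: ✓ (all of [3,3])
  i=2: ✓ (all of [4,4])
  i=3: ✗ (fails at j=5)
  i=4: ✓ (all of [6,6])
  i=5: ✓ (all of [7,7])
  i=6: ✓ (all of [8,8])
  i=7: ✓ (all of [9,9])
  i=8: ✓ (all of [10,10])

0, 1, 2, 4, 5, 6, 7, 8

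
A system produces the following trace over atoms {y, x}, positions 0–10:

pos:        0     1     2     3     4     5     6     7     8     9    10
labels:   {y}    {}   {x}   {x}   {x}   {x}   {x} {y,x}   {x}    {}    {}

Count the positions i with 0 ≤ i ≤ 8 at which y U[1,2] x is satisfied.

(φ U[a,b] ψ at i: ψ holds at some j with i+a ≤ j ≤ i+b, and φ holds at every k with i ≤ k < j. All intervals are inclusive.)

Evaluate at each i in [0,8]:
  i=0: ✗ (lhs fails at k=1 before rhs at j=2)
  i=1: ✗ (lhs fails at k=1 before rhs at j=2)
  i=2: ✗ (lhs fails at k=2 before rhs at j=3)
  i=3: ✗ (lhs fails at k=3 before rhs at j=4)
  i=4: ✗ (lhs fails at k=4 before rhs at j=5)
  i=5: ✗ (lhs fails at k=5 before rhs at j=6)
  i=6: ✗ (lhs fails at k=6 before rhs at j=7)
  i=7: ✓ (rhs at j=8; lhs holds on [7,7])
  i=8: ✗ (no rhs in [9,10])
Positions where it holds: {7} → 1.

1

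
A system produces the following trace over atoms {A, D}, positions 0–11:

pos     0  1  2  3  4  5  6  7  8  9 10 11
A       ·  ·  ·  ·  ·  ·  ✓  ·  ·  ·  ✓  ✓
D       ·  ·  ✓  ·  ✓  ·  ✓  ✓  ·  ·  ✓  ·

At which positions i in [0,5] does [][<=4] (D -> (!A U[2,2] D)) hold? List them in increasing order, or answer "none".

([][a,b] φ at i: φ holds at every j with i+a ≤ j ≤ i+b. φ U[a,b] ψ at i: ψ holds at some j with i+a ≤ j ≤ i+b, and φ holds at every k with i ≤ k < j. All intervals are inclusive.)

Evaluate at each i in [0,5]:
  i=0: ✓ (all of [0,4])
  i=1: ✓ (all of [1,5])
  i=2: ✗ (fails at j=6)
  i=3: ✗ (fails at j=6)
  i=4: ✗ (fails at j=6)
  i=5: ✗ (fails at j=6)

0, 1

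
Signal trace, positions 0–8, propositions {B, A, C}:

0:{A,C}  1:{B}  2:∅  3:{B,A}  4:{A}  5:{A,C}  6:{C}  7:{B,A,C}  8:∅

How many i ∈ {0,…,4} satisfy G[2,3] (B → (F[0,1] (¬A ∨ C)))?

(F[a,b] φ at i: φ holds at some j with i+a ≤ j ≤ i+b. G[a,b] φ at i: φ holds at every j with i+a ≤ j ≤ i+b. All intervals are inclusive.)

3

Evaluate at each i in [0,4]:
  i=0: ✗ (fails at j=3)
  i=1: ✗ (fails at j=3)
  i=2: ✓ (all of [4,5])
  i=3: ✓ (all of [5,6])
  i=4: ✓ (all of [6,7])
Positions where it holds: {2, 3, 4} → 3.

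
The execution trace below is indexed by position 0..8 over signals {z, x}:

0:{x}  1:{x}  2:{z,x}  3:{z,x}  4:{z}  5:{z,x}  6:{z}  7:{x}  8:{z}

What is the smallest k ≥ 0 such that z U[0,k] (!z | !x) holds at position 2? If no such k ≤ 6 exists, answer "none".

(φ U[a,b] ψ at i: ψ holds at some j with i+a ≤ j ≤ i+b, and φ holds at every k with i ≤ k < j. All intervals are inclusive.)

Need earliest j ≥ 2 with (!z | !x), and z at every k in [2,j-1].
  j=2: rhs fails.
  j=3: rhs fails.
  j=4: rhs holds; lhs holds on [2,3]. k = 2.

2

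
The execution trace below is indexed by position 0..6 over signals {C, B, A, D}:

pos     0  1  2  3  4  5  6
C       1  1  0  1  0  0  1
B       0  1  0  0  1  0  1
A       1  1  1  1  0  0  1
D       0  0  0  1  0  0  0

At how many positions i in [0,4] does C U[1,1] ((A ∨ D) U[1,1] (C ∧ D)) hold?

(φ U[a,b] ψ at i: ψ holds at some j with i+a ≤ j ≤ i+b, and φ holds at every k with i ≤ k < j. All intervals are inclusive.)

Evaluate at each i in [0,4]:
  i=0: ✗ (no rhs in [1,1])
  i=1: ✓ (rhs at j=2; lhs holds on [1,1])
  i=2: ✗ (no rhs in [3,3])
  i=3: ✗ (no rhs in [4,4])
  i=4: ✗ (no rhs in [5,5])
Positions where it holds: {1} → 1.

1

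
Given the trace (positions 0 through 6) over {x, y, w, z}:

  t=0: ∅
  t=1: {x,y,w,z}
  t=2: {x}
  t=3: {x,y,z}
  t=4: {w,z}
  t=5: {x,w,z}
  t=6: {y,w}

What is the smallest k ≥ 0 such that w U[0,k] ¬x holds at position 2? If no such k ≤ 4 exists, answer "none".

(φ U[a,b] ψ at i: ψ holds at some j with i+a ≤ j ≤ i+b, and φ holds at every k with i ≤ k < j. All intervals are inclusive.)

none

Need earliest j ≥ 2 with ¬x, and w at every k in [2,j-1].
  j=2: rhs fails.
  j=3: rhs fails.
  j=4: rhs holds but lhs fails at k=2.
  j=5: rhs fails.
  j=6: rhs holds but lhs fails at k=2.
No witness within the range → none.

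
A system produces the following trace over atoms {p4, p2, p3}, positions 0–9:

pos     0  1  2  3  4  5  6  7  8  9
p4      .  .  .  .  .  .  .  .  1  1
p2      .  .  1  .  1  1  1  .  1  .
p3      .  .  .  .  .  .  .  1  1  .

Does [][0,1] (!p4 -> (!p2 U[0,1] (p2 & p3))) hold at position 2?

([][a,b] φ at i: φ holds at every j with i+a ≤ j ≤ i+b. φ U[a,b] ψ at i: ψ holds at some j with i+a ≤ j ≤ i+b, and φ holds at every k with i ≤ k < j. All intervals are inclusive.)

Check (!p4 -> (!p2 U[0,1] (p2 & p3))) at every j in [2,3]:
  j=2: antecedent true; consequent fails → ✗
  j=3: antecedent true; consequent fails → ✗
Fails at j=2 → formula fails.

No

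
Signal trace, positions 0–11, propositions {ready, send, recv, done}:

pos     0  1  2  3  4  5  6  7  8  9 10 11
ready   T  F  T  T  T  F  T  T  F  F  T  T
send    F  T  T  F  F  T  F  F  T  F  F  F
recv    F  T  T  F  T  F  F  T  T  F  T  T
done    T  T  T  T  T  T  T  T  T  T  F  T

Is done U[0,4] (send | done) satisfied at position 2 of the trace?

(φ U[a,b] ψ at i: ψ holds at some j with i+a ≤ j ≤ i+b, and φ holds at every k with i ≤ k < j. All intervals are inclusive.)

Need some j in [2,6] with (send | done), and done at every k in [2,j-1].
  j=2: (send | done) holds; no prefix to check → satisfied.

Holds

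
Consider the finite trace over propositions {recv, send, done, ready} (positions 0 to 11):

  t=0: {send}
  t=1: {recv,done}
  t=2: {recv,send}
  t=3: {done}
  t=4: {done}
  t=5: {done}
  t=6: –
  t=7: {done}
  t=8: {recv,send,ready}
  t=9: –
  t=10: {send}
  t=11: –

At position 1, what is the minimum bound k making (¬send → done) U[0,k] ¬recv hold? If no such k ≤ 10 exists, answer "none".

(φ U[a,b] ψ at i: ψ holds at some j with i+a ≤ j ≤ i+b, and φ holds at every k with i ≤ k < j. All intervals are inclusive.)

Need earliest j ≥ 1 with ¬recv, and (¬send → done) at every k in [1,j-1].
  j=1: rhs fails.
  j=2: rhs fails.
  j=3: rhs holds; lhs holds on [1,2]. k = 2.

2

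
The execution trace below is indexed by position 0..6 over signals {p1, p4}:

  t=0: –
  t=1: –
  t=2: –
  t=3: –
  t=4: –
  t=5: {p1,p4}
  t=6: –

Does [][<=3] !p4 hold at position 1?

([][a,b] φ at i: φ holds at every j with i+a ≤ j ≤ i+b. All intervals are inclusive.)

Check !p4 at every j in [1,4]:
  j=1: true
  j=2: true
  j=3: true
  j=4: true
All positions satisfy it → formula holds.

True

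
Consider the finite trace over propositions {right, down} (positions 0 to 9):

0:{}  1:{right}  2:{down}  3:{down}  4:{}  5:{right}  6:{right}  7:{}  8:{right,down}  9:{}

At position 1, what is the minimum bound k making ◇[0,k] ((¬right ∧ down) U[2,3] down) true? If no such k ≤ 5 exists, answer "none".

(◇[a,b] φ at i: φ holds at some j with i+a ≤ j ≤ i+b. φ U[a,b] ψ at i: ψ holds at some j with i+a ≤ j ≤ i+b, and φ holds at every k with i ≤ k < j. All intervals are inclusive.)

Scan j = 1,2,… for ((¬right ∧ down) U[2,3] down):
  j=1: fails
  j=2: fails
  j=3: fails
  j=4: fails
  j=5: fails
  j=6: fails
No j in [1,6] satisfies it → none.

none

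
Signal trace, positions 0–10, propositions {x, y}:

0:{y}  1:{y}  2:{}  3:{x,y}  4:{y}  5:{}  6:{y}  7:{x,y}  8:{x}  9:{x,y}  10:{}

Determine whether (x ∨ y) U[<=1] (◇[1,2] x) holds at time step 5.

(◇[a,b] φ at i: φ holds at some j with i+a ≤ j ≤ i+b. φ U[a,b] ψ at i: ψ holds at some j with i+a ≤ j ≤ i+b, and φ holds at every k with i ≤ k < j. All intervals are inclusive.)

Need some j in [5,6] with ◇[1,2] x, and (x ∨ y) at every k in [5,j-1].
  j=5: ◇[1,2] x holds; no prefix to check → satisfied.

Holds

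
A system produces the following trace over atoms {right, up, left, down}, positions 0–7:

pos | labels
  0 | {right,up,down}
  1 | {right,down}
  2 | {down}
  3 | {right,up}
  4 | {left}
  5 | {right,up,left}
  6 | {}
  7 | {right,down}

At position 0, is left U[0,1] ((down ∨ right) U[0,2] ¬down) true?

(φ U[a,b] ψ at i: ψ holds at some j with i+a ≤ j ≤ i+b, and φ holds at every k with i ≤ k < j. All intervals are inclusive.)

Need some j in [0,1] with ((down ∨ right) U[0,2] ¬down), and left at every k in [0,j-1].
  j=0: ((down ∨ right) U[0,2] ¬down) — fails.
  j=1: ((down ∨ right) U[0,2] ¬down) holds, but left fails at k=0 → not this j.
No j in the window works → until fails.

No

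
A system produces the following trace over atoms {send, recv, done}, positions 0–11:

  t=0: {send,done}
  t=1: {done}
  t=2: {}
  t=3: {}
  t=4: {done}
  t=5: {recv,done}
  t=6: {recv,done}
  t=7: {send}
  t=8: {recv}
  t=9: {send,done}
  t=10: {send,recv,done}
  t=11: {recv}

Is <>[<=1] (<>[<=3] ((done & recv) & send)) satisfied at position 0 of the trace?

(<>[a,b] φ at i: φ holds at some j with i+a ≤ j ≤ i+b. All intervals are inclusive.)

Check <>[<=3] ((done & recv) & send) at each j in [0,1]:
  j=0: fails (none in [0,3])
  j=1: fails (none in [1,4])
No position in the window satisfies it → formula fails.

No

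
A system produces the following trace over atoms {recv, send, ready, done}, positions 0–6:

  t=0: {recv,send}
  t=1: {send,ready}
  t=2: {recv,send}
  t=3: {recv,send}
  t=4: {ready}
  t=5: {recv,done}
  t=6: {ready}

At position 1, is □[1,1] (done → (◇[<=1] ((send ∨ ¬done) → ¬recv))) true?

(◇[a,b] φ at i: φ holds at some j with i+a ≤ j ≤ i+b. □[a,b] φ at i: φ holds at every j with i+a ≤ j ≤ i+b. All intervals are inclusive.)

Holds

Check (done → (◇[<=1] ((send ∨ ¬done) → ¬recv))) at every j in [2,2]:
  j=2: antecedent false → ✓
All positions satisfy it → formula holds.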